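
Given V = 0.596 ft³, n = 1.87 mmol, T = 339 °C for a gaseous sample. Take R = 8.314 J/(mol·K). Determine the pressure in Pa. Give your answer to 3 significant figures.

P is given directly by: P = nRT/V.
V = 0.596 ft³ = 0.01688 m³; n = 1.87 mmol = 0.001870 mol; T = 339 °C = 612.1 K; R = 8.314 J/(mol·K).
P = 563.9 Pa

564 Pa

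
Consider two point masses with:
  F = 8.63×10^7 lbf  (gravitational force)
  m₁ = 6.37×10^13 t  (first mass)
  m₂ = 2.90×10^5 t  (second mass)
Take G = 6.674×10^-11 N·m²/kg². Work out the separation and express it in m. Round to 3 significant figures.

Rearranging F = G·m₁·m₂/r² for r: r = √(G·m₁m₂/F).
F = 8.63×10^7 lbf = 3.839×10^8 N; m₁ = 6.37×10^13 t = 6.370×10^16 kg; m₂ = 2.90×10^5 t = 2.900×10^8 kg; G = 6.674×10^-11 N·m²/kg².
r = 1792 m

1790 m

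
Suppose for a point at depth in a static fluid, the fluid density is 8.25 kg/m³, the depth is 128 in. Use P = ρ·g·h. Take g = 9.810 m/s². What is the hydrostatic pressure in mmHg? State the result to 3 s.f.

Directly: P = ρgh.
ρ = 8.25 kg/m³; h = 128 in = 3.251 m; g = 9.810 m/s².
P = 263.1 Pa
263.1 Pa × (1 mmHg / 133.3 Pa) = 1.974 mmHg

1.97 mmHg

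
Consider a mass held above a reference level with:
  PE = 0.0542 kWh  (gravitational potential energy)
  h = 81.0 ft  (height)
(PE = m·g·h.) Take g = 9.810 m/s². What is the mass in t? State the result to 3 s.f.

Solving PE = m·g·h for m: m = PE/(g·h).
PE = 0.0542 kWh = 1.951×10^5 J; h = 81.0 ft = 24.69 m; g = 9.810 m/s².
m = 805.6 kg
805.6 kg × (1 t / 1000 kg) = 0.8056 t

0.806 t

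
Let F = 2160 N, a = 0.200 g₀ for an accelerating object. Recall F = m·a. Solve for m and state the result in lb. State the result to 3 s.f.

2430 lb

From Newton's second law: m = F/a.
F = 2160 N; a = 0.200 g₀ = 1.961 m/s².
m = 1101 kg
1101 kg × (1 lb / 0.4536 kg) = 2428 lb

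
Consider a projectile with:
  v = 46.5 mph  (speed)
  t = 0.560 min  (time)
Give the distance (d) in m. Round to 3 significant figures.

Rearranging v = d/t for d: d = v·t.
v = 46.5 mph = 20.79 m/s; t = 0.560 min = 33.60 s.
d = 698.5 m

698 m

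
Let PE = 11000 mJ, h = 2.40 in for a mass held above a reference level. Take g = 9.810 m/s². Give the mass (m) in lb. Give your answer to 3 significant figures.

Rearranging PE = m·g·h for m: m = PE/(g·h).
PE = 11000 mJ = 11.00 J; h = 2.40 in = 0.06096 m; g = 9.810 m/s².
m = 18.39 kg
18.39 kg × (1 lb / 0.4536 kg) = 40.55 lb

40.6 lb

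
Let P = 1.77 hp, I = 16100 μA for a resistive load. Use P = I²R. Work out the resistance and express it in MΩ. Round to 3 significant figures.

Rearranging P = I²R for R: R = P/I².
P = 1.77 hp = 1320 W; I = 16100 μA = 0.01610 A.
R = 5.092×10^6 Ω
5.092×10^6 Ω × (1 MΩ / 1.000×10^6 Ω) = 5.092 MΩ

5.09 MΩ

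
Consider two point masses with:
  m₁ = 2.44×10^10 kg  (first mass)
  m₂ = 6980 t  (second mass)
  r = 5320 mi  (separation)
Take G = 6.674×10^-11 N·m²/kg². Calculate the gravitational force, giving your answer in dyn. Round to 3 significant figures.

From Newton's law of gravitation: F = Gm₁m₂/r².
m₁ = 2.44×10^10 kg; m₂ = 6980 t = 6.980×10^6 kg; r = 5320 mi = 8.562×10^6 m; G = 6.674×10^-11 N·m²/kg².
F = 1.551×10^-7 N  (the unit combination reduces to kg·m/s² = N)
1.551×10^-7 N × (1 dyn / 1.000×10^-5 N) = 0.01551 dyn

0.0155 dyn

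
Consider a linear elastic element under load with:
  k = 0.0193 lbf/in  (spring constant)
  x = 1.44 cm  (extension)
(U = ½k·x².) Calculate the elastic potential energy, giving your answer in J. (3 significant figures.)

U is given directly by: U = ½kx².
k = 0.0193 lbf/in = 3.380 N/m; x = 1.44 cm = 0.01440 m.
U = 3.504×10^-4 J

3.50×10^-4 J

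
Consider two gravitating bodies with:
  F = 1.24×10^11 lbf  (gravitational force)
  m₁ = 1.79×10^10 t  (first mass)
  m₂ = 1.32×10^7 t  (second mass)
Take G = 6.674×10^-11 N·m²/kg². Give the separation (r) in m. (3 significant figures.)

5.35 m

Solving F = G·m₁·m₂/r² for r: r = √(G·m₁m₂/F).
F = 1.24×10^11 lbf = 5.516×10^11 N; m₁ = 1.79×10^10 t = 1.790×10^13 kg; m₂ = 1.32×10^7 t = 1.320×10^10 kg; G = 6.674×10^-11 N·m²/kg².
r = 5.347 m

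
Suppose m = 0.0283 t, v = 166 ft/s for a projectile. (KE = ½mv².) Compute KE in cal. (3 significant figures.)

Directly: KE = ½mv².
m = 0.0283 t = 28.30 kg; v = 166 ft/s = 50.60 m/s.
KE = 36225 J
36225 J × (1 cal / 4.184 J) = 8658 cal

8660 cal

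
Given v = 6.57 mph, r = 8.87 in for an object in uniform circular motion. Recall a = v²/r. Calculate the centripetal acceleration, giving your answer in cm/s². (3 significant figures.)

3830 cm/s²

a is given directly by: a = v²/r.
v = 6.57 mph = 2.937 m/s; r = 8.87 in = 0.2253 m.
a = 38.29 m/s²
38.29 m/s² × (1 cm/s² / 0.01000 m/s²) = 3829 cm/s²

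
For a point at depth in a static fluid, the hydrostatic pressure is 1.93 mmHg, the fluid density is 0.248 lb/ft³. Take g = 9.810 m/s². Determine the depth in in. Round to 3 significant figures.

Solving P = ρ·g·h for h: h = P/(ρ·g).
P = 1.93 mmHg = 257.3 Pa; ρ = 0.248 lb/ft³ = 3.973 kg/m³; g = 9.810 m/s².
h = 6.603 m
6.603 m × (1 in / 0.02540 m) = 259.9 in

260 in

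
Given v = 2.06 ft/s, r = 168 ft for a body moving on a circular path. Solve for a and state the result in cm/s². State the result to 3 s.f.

Directly: a = v²/r.
v = 2.06 ft/s = 0.6279 m/s; r = 168 ft = 51.21 m.
a = 0.007699 m/s²
0.007699 m/s² × (1 cm/s² / 0.01000 m/s²) = 0.7699 cm/s²

0.770 cm/s²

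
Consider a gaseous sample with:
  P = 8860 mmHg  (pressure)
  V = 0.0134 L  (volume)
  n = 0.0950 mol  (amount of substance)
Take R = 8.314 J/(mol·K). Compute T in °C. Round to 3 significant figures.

-253 °C

From the ideal-gas law: T = PV/(nR).
P = 8860 mmHg = 1.181×10^6 Pa; V = 0.0134 L = 1.340×10^-5 m³; n = 0.0950 mol; R = 8.314 J/(mol·K).
T = 20.04 K
20.04 K − 273.15 = -253.1 °C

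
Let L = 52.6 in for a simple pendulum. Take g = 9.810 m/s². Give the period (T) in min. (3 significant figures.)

T is given directly by: T = 2π√(L/g).
L = 52.6 in = 1.336 m; g = 9.810 m/s².
T = 2.319 s
2.319 s × (1 min / 60.00 s) = 0.03865 min

0.0386 min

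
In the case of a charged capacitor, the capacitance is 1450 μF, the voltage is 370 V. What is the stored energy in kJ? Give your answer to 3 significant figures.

Directly: E = ½CV².
C = 1450 μF = 0.001450 F; V = 370 V.
E = 99.25 J
99.25 J × (1 kJ / 1000 J) = 0.09925 kJ

0.0993 kJ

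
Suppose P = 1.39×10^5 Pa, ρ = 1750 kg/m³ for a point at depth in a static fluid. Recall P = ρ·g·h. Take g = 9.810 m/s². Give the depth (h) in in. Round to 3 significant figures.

Solving P = ρ·g·h for h: h = P/(ρ·g).
P = 1.39×10^5 Pa; ρ = 1750 kg/m³; g = 9.810 m/s².
h = 8.097 m
8.097 m × (1 in / 0.02540 m) = 318.8 in

319 in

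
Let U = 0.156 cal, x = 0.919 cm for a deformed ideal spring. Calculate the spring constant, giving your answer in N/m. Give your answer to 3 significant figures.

15500 N/m

Rearranging U = ½k·x² for k: k = 2U/x².
U = 0.156 cal = 0.6527 J; x = 0.919 cm = 0.009190 m.
k = 15457 N/m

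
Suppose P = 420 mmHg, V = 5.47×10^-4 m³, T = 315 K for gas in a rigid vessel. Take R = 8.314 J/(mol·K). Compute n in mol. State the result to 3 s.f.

0.0117 mol

Solving PV = nRT for n: n = PV/(RT).
P = 420 mmHg = 55995 Pa; V = 5.47×10^-4 m³; T = 315 K; R = 8.314 J/(mol·K).
n = 0.01170 mol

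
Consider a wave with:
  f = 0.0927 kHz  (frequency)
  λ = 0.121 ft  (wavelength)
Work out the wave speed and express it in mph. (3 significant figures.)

Directly: v = fλ.
f = 0.0927 kHz = 92.70 Hz; λ = 0.121 ft = 0.03688 m.
v = 3.419 m/s
3.419 m/s × (1 mph / 0.4470 m/s) = 7.648 mph

7.65 mph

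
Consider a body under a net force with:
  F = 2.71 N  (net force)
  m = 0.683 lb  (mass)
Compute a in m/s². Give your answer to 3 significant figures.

8.75 m/s²

Rearranging: a = F/m.
F = 2.71 N; m = 0.683 lb = 0.3098 kg.
a = 8.747 m/s²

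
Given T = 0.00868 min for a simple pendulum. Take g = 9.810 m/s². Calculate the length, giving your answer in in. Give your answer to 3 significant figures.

Rearranging: L = g·(T/2π)².
T = 0.00868 min = 0.5208 s; g = 9.810 m/s².
L = 0.06740 m
0.06740 m × (1 in / 0.02540 m) = 2.653 in

2.65 in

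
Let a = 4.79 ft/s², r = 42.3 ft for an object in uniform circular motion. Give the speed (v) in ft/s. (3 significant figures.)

Rearranging a = v²/r for v: v = √(a·r).
a = 4.79 ft/s² = 1.460 m/s²; r = 42.3 ft = 12.89 m.
v = 4.339 m/s
4.339 m/s × (1 ft/s / 0.3048 m/s) = 14.23 ft/s

14.2 ft/s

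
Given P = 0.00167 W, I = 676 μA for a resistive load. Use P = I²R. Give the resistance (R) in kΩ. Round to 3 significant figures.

Solving P = I²R for R: R = P/I².
P = 0.00167 W; I = 676 μA = 6.760×10^-4 A.
R = 3654 Ω
3654 Ω × (1 kΩ / 1000 Ω) = 3.654 kΩ

3.65 kΩ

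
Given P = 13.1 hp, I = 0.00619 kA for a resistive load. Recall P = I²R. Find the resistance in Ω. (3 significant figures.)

Rearranging: R = P/I².
P = 13.1 hp = 9769 W; I = 0.00619 kA = 6.190 A.
R = 254.9 Ω

255 Ω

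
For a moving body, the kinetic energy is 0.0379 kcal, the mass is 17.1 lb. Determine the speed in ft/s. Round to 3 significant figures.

Solving KE = ½mv² for v: v = √(2·KE/m).
KE = 0.0379 kcal = 158.6 J; m = 17.1 lb = 7.756 kg.
v = 6.394 m/s
6.394 m/s × (1 ft/s / 0.3048 m/s) = 20.98 ft/s

21.0 ft/s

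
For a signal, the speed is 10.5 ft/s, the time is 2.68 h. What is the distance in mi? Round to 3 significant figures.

Solving v = d/t for d: d = v·t.
v = 10.5 ft/s = 3.200 m/s; t = 2.68 h = 9648 s.
d = 30877 m
30877 m × (1 mi / 1609 m) = 19.19 mi

19.2 mi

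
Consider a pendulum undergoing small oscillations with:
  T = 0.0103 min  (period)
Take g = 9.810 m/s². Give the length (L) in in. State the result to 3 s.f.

Solving T = 2π√(L/g) for L: L = g·(T/2π)².
T = 0.0103 min = 0.6180 s; g = 9.810 m/s².
L = 0.09490 m
0.09490 m × (1 in / 0.02540 m) = 3.736 in

3.74 in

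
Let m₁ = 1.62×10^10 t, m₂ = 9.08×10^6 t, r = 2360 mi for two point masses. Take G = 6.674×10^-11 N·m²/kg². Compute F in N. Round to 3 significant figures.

0.681 N

F is given directly by: F = Gm₁m₂/r².
m₁ = 1.62×10^10 t = 1.620×10^13 kg; m₂ = 9.08×10^6 t = 9.080×10^9 kg; r = 2360 mi = 3.798×10^6 m; G = 6.674×10^-11 N·m²/kg².
F = 0.6806 N  (the unit combination reduces to kg·m/s² = N)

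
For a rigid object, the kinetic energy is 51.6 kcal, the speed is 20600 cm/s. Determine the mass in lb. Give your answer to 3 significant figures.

22.4 lb

Rearranging: m = 2·KE/v².
KE = 51.6 kcal = 2.159×10^5 J; v = 20600 cm/s = 206.0 m/s.
m = 10.18 kg
10.18 kg × (1 lb / 0.4536 kg) = 22.43 lb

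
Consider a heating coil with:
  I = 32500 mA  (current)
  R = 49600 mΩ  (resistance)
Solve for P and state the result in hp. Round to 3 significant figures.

70.3 hp

Directly: P = I²R.
I = 32500 mA = 32.50 A; R = 49600 mΩ = 49.60 Ω.
P = 52390 W
52390 W × (1 hp / 745.7 W) = 70.26 hp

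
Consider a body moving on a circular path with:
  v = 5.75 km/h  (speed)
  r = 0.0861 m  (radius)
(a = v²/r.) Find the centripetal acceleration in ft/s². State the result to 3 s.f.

a is given directly by: a = v²/r.
v = 5.75 km/h = 1.597 m/s; r = 0.0861 m.
a = 29.63 m/s²
29.63 m/s² × (1 ft/s² / 0.3048 m/s²) = 97.21 ft/s²

97.2 ft/s²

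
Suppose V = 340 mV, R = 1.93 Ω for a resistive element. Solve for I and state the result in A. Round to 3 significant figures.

0.176 A

Solving V = I·R for I: I = V/R.
V = 340 mV = 0.3400 V; R = 1.93 Ω.
I = 0.1762 A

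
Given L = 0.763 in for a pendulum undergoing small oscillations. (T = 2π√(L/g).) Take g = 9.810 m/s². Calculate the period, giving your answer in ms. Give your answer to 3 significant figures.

T is given directly by: T = 2π√(L/g).
L = 0.763 in = 0.01938 m; g = 9.810 m/s².
T = 0.2793 s
0.2793 s × (1 ms / 0.001000 s) = 279.3 ms

279 ms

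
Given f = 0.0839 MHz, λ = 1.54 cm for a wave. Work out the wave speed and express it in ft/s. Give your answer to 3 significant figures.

v is given directly by: v = fλ.
f = 0.0839 MHz = 83900 Hz; λ = 1.54 cm = 0.01540 m.
v = 1292 m/s
1292 m/s × (1 ft/s / 0.3048 m/s) = 4239 ft/s

4240 ft/s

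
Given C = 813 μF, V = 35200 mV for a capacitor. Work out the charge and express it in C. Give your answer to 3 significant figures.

Rearranging: Q = CV.
C = 813 μF = 8.130×10^-4 F; V = 35200 mV = 35.20 V.
Q = 0.02862 C  (the unit combination reduces to A·s = C)

0.0286 C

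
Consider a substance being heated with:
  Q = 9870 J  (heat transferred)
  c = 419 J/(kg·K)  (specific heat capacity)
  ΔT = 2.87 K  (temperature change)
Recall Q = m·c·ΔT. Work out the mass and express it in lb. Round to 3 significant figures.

Rearranging Q = m·c·ΔT for m: m = Q/(c·ΔT).
Q = 9870 J; c = 419 J/(kg·K); ΔT = 2.87 K.
m = 8.208 kg
8.208 kg × (1 lb / 0.4536 kg) = 18.09 lb

18.1 lb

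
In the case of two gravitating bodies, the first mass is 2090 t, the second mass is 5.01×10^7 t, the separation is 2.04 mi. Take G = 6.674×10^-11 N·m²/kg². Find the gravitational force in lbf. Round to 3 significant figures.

From Newton's law of gravitation: F = Gm₁m₂/r².
m₁ = 2090 t = 2.090×10^6 kg; m₂ = 5.01×10^7 t = 5.010×10^10 kg; r = 2.04 mi = 3283 m; G = 6.674×10^-11 N·m²/kg².
F = 0.6484 N
0.6484 N × (1 lbf / 4.448 N) = 0.1458 lbf

0.146 lbf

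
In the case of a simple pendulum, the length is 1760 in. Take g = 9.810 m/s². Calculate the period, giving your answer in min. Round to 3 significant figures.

T is given directly by: T = 2π√(L/g).
L = 1760 in = 44.70 m; g = 9.810 m/s².
T = 13.41 s
13.41 s × (1 min / 60.00 s) = 0.2235 min

0.224 min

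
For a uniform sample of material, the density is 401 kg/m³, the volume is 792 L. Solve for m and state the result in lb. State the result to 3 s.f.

Rearranging ρ = m/V for m: m = ρV.
ρ = 401 kg/m³; V = 792 L = 0.7920 m³.
m = 317.6 kg
317.6 kg × (1 lb / 0.4536 kg) = 700.2 lb

700 lb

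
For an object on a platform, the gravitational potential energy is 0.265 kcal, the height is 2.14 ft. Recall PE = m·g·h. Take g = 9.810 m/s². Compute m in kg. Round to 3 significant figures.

173 kg

Rearranging PE = m·g·h for m: m = PE/(g·h).
PE = 0.265 kcal = 1109 J; h = 2.14 ft = 0.6523 m; g = 9.810 m/s².
m = 173.3 kg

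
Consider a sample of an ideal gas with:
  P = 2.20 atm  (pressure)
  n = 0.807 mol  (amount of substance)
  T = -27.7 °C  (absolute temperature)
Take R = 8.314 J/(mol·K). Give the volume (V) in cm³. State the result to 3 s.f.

7390 cm³

From the ideal-gas law: V = nRT/P.
P = 2.20 atm = 2.229×10^5 Pa; n = 0.807 mol; T = -27.7 °C = 245.4 K; R = 8.314 J/(mol·K).
V = 0.007388 m³
0.007388 m³ × (1 cm³ / 1.000×10^-6 m³) = 7388 cm³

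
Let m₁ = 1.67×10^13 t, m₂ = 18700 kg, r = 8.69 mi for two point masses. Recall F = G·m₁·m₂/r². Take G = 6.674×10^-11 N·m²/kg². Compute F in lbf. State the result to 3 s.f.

24.0 lbf

From Newton's law of gravitation: F = Gm₁m₂/r².
m₁ = 1.67×10^13 t = 1.670×10^16 kg; m₂ = 18700 kg; r = 8.69 mi = 13985 m; G = 6.674×10^-11 N·m²/kg².
F = 106.6 N
106.6 N × (1 lbf / 4.448 N) = 23.96 lbf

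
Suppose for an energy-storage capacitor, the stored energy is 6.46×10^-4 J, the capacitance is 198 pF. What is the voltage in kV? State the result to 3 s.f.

Rearranging: V = √(2E/C).
E = 6.46×10^-4 J; C = 198 pF = 1.980×10^-10 F.
V = 2554 V  (the unit combination reduces to kg·m²/(A·s³) = V)
2554 V × (1 kV / 1000 V) = 2.554 kV

2.55 kV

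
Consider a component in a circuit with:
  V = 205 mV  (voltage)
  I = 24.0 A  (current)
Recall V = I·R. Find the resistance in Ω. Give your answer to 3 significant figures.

From Ohm's law: R = V/I.
V = 205 mV = 0.2050 V; I = 24.0 A.
R = 0.008542 Ω

0.00854 Ω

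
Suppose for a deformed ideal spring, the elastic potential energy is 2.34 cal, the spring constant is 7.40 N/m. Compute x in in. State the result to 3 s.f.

64.0 in

Solving U = ½k·x² for x: x = √(2U/k).
U = 2.34 cal = 9.791 J; k = 7.40 N/m.
x = 1.627 m
1.627 m × (1 in / 0.02540 m) = 64.04 in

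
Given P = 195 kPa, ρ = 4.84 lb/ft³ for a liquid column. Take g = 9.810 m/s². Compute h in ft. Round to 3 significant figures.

841 ft

Rearranging: h = P/(ρ·g).
P = 195 kPa = 1.950×10^5 Pa; ρ = 4.84 lb/ft³ = 77.53 kg/m³; g = 9.810 m/s².
h = 256.4 m
256.4 m × (1 ft / 0.3048 m) = 841.2 ft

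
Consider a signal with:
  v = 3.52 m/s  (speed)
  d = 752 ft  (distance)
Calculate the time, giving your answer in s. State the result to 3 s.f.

65.1 s

Rearranging v = d/t for t: t = d/v.
v = 3.52 m/s; d = 752 ft = 229.2 m.
t = 65.12 s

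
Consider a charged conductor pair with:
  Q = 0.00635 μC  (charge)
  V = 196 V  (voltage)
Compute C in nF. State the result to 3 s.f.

0.0324 nF

C is given directly by: C = Q/V.
Q = 0.00635 μC = 6.350×10^-9 C; V = 196 V.
C = 3.240×10^-11 F
3.240×10^-11 F × (1 nF / 1.000×10^-9 F) = 0.03240 nF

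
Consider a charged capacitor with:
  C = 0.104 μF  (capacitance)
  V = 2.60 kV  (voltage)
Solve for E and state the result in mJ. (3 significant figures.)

352 mJ

Directly: E = ½CV².
C = 0.104 μF = 1.040×10^-7 F; V = 2.60 kV = 2600 V.
E = 0.3515 J
0.3515 J × (1 mJ / 0.001000 J) = 351.5 mJ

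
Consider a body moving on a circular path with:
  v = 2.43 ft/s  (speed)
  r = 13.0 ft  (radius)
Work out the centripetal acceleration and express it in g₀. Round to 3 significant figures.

a is given directly by: a = v²/r.
v = 2.43 ft/s = 0.7407 m/s; r = 13.0 ft = 3.962 m.
a = 0.1384 m/s²
0.1384 m/s² × (1 g₀ / 9.807 m/s²) = 0.01412 g₀

0.0141 g₀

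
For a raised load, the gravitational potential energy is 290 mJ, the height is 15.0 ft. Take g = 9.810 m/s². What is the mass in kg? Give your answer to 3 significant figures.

0.00647 kg

Rearranging PE = m·g·h for m: m = PE/(g·h).
PE = 290 mJ = 0.2900 J; h = 15.0 ft = 4.572 m; g = 9.810 m/s².
m = 0.006466 kg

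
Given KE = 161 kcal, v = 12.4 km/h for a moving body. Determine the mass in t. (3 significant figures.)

114 t

Rearranging: m = 2·KE/v².
KE = 161 kcal = 6.736×10^5 J; v = 12.4 km/h = 3.444 m/s.
m = 1.136×10^5 kg
1.136×10^5 kg × (1 t / 1000 kg) = 113.6 t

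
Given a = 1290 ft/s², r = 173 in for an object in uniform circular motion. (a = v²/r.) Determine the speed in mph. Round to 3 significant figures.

Solving a = v²/r for v: v = √(a·r).
a = 1290 ft/s² = 393.2 m/s²; r = 173 in = 4.394 m.
v = 41.57 m/s
41.57 m/s × (1 mph / 0.4470 m/s) = 92.98 mph

93.0 mph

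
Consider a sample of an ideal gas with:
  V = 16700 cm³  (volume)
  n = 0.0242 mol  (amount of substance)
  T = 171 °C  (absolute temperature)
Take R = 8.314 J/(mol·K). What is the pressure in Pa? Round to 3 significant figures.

From the ideal-gas law: P = nRT/V.
V = 16700 cm³ = 0.01670 m³; n = 0.0242 mol; T = 171 °C = 444.1 K; R = 8.314 J/(mol·K).
P = 5351 Pa  (the unit combination reduces to kg/(m·s²) = Pa)

5350 Pa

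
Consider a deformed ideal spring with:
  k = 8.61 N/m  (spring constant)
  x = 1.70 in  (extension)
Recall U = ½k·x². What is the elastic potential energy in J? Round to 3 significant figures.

0.00803 J

U is given directly by: U = ½kx².
k = 8.61 N/m; x = 1.70 in = 0.04318 m.
U = 0.008027 J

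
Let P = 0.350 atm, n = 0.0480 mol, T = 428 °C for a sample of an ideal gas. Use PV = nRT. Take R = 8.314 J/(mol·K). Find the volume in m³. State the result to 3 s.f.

0.00789 m³

Solving PV = nRT for V: V = nRT/P.
P = 0.350 atm = 35464 Pa; n = 0.0480 mol; T = 428 °C = 701.1 K; R = 8.314 J/(mol·K).
V = 0.007890 m³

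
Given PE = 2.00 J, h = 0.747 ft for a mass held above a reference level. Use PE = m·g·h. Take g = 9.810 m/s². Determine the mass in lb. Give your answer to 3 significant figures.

1.97 lb

Solving PE = m·g·h for m: m = PE/(g·h).
PE = 2.00 J; h = 0.747 ft = 0.2277 m; g = 9.810 m/s².
m = 0.8954 kg
0.8954 kg × (1 lb / 0.4536 kg) = 1.974 lb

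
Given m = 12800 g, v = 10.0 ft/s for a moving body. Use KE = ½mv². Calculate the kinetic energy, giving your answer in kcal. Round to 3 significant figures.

KE is given directly by: KE = ½mv².
m = 12800 g = 12.80 kg; v = 10.0 ft/s = 3.048 m/s.
KE = 59.46 J
59.46 J × (1 kcal / 4184 J) = 0.01421 kcal

0.0142 kcal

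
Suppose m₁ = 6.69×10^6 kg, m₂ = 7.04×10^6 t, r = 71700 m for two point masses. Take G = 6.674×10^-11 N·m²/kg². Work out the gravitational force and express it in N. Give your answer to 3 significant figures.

6.11×10^-4 N

From Newton's law of gravitation: F = Gm₁m₂/r².
m₁ = 6.69×10^6 kg; m₂ = 7.04×10^6 t = 7.040×10^9 kg; r = 71700 m; G = 6.674×10^-11 N·m²/kg².
F = 6.114×10^-4 N  (the unit combination reduces to kg·m/s² = N)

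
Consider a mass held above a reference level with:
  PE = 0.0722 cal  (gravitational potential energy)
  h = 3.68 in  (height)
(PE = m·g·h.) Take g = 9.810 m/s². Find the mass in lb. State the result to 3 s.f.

Rearranging: m = PE/(g·h).
PE = 0.0722 cal = 0.3021 J; h = 3.68 in = 0.09347 m; g = 9.810 m/s².
m = 0.3294 kg
0.3294 kg × (1 lb / 0.4536 kg) = 0.7263 lb

0.726 lb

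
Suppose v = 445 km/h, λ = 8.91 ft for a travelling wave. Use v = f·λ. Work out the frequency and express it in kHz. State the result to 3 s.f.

Solving v = f·λ for f: f = v/λ.
v = 445 km/h = 123.6 m/s; λ = 8.91 ft = 2.716 m.
f = 45.52 Hz
45.52 Hz × (1 kHz / 1000 Hz) = 0.04552 kHz

0.0455 kHz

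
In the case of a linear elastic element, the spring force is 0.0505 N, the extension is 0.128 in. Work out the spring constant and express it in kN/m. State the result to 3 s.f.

From Hooke's law: k = F/x.
F = 0.0505 N; x = 0.128 in = 0.003251 m.
k = 15.53 N/m
15.53 N/m × (1 kN/m / 1000 N/m) = 0.01553 kN/m

0.0155 kN/m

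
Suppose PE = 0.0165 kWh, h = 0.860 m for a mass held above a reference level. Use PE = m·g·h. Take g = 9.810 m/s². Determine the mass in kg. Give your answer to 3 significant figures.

Rearranging: m = PE/(g·h).
PE = 0.0165 kWh = 59400 J; h = 0.860 m; g = 9.810 m/s².
m = 7041 kg

7040 kg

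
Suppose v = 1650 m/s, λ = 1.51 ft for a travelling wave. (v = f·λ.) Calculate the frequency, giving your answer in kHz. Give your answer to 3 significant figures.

Solving v = f·λ for f: f = v/λ.
v = 1650 m/s; λ = 1.51 ft = 0.4602 m.
f = 3585 Hz
3585 Hz × (1 kHz / 1000 Hz) = 3.585 kHz

3.59 kHz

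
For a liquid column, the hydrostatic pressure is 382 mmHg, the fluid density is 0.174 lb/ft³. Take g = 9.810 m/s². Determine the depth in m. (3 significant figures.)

1860 m

Solving P = ρ·g·h for h: h = P/(ρ·g).
P = 382 mmHg = 50929 Pa; ρ = 0.174 lb/ft³ = 2.787 kg/m³; g = 9.810 m/s².
h = 1863 m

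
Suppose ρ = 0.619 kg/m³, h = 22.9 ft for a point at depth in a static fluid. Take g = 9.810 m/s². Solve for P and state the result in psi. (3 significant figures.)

0.00615 psi

P is given directly by: P = ρgh.
ρ = 0.619 kg/m³; h = 22.9 ft = 6.980 m; g = 9.810 m/s².
P = 42.38 Pa
42.38 Pa × (1 psi / 6895 Pa) = 0.006147 psi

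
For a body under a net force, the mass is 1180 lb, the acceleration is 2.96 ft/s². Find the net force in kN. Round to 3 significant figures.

From Newton's second law: F = m·a.
m = 1180 lb = 535.2 kg; a = 2.96 ft/s² = 0.9022 m/s².
F = 482.9 N
482.9 N × (1 kN / 1000 N) = 0.4829 kN

0.483 kN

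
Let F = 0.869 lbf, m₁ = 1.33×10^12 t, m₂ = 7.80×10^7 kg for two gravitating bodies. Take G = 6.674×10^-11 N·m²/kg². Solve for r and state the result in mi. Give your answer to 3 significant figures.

832 mi

Rearranging: r = √(G·m₁m₂/F).
F = 0.869 lbf = 3.866 N; m₁ = 1.33×10^12 t = 1.330×10^15 kg; m₂ = 7.80×10^7 kg; G = 6.674×10^-11 N·m²/kg².
r = 1.338×10^6 m
1.338×10^6 m × (1 mi / 1609 m) = 831.6 mi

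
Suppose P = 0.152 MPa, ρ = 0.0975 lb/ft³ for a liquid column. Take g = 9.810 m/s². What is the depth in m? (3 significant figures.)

Solving P = ρ·g·h for h: h = P/(ρ·g).
P = 0.152 MPa = 1.520×10^5 Pa; ρ = 0.0975 lb/ft³ = 1.562 kg/m³; g = 9.810 m/s².
h = 9921 m

9920 m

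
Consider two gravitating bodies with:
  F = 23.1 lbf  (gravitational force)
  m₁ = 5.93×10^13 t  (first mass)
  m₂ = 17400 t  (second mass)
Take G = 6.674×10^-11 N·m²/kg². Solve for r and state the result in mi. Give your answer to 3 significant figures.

Rearranging: r = √(G·m₁m₂/F).
F = 23.1 lbf = 102.8 N; m₁ = 5.93×10^13 t = 5.930×10^16 kg; m₂ = 17400 t = 1.740×10^7 kg; G = 6.674×10^-11 N·m²/kg².
r = 8.186×10^5 m
8.186×10^5 m × (1 mi / 1609 m) = 508.7 mi

509 mi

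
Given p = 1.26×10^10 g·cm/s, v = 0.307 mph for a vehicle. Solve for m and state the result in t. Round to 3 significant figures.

Solving p = m·v for m: m = p/v.
p = 1.26×10^10 g·cm/s = 1.260×10^5 kg·m/s; v = 0.307 mph = 0.1372 m/s.
m = 9.181×10^5 kg
9.181×10^5 kg × (1 t / 1000 kg) = 918.1 t

918 t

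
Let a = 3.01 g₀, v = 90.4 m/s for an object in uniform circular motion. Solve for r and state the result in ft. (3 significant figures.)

908 ft

Rearranging: r = v²/a.
a = 3.01 g₀ = 29.52 m/s²; v = 90.4 m/s.
r = 276.9 m
276.9 m × (1 ft / 0.3048 m) = 908.3 ft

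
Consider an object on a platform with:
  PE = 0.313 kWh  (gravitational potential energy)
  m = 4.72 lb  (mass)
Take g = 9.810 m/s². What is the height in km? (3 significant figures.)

Solving PE = m·g·h for h: h = PE/(m·g).
PE = 0.313 kWh = 1.127×10^6 J; m = 4.72 lb = 2.141 kg; g = 9.810 m/s².
h = 53650 m
53650 m × (1 km / 1000 m) = 53.65 km

53.7 km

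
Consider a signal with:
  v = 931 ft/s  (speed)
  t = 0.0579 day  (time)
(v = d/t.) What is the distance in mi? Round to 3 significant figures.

Solving v = d/t for d: d = v·t.
v = 931 ft/s = 283.8 m/s; t = 0.0579 day = 5003 s.
d = 1.420×10^6 m
1.420×10^6 m × (1 mi / 1609 m) = 882.1 mi

882 mi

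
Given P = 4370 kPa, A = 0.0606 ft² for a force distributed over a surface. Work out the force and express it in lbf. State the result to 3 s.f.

5530 lbf

Rearranging P = F/A for F: F = P·A.
P = 4370 kPa = 4.370×10^6 Pa; A = 0.0606 ft² = 0.005630 m².
F = 24603 N
24603 N × (1 lbf / 4.448 N) = 5531 lbf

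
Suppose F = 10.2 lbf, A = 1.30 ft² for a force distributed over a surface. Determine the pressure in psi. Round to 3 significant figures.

P is given directly by: P = F/A.
F = 10.2 lbf = 45.37 N; A = 1.30 ft² = 0.1208 m².
P = 375.7 Pa
375.7 Pa × (1 psi / 6895 Pa) = 0.05449 psi

0.0545 psi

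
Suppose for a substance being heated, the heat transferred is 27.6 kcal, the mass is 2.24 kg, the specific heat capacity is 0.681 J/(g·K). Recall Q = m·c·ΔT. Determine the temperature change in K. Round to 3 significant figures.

Solving Q = m·c·ΔT for ΔT: ΔT = Q/(m·c).
Q = 27.6 kcal = 1.155×10^5 J; m = 2.24 kg; c = 0.681 J/(g·K) = 681.0 J/(kg·K).
ΔT = 75.70 K

75.7 K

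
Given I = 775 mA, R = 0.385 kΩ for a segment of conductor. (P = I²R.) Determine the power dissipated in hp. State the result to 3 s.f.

0.310 hp

Directly: P = I²R.
I = 775 mA = 0.7750 A; R = 0.385 kΩ = 385.0 Ω.
P = 231.2 W
231.2 W × (1 hp / 745.7 W) = 0.3101 hp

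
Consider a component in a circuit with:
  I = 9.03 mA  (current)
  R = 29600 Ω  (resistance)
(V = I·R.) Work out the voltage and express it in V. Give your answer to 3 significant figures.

267 V

Directly: V = IR.
I = 9.03 mA = 0.009030 A; R = 29600 Ω.
V = 267.3 V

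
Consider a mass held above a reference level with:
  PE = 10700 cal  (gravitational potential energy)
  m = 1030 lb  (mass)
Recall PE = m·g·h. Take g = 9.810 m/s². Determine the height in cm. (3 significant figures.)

Rearranging PE = m·g·h for h: h = PE/(m·g).
PE = 10700 cal = 44769 J; m = 1030 lb = 467.2 kg; g = 9.810 m/s².
h = 9.768 m
9.768 m × (1 cm / 0.01000 m) = 976.8 cm

977 cm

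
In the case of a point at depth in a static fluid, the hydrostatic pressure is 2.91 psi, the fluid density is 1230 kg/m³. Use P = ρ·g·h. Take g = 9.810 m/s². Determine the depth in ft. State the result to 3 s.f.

Rearranging P = ρ·g·h for h: h = P/(ρ·g).
P = 2.91 psi = 20064 Pa; ρ = 1230 kg/m³; g = 9.810 m/s².
h = 1.663 m
1.663 m × (1 ft / 0.3048 m) = 5.455 ft

5.46 ft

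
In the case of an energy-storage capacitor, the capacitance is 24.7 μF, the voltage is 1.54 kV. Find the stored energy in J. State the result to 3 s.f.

29.3 J

E is given directly by: E = ½CV².
C = 24.7 μF = 2.470×10^-5 F; V = 1.54 kV = 1540 V.
E = 29.29 J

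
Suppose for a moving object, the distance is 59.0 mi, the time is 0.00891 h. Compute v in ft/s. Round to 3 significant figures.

9710 ft/s

Directly: v = d/t.
d = 59.0 mi = 94951 m; t = 0.00891 h = 32.08 s.
v = 2960 m/s
2960 m/s × (1 ft/s / 0.3048 m/s) = 9712 ft/s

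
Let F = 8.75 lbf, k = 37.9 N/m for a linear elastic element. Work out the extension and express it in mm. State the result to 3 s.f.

From Hooke's law: x = F/k.
F = 8.75 lbf = 38.92 N; k = 37.9 N/m.
x = 1.027 m
1.027 m × (1 mm / 0.001000 m) = 1027 mm

1030 mm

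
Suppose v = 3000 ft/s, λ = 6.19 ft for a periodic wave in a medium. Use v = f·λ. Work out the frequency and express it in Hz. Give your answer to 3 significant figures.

485 Hz

Rearranging v = f·λ for f: f = v/λ.
v = 3000 ft/s = 914.4 m/s; λ = 6.19 ft = 1.887 m.
f = 484.7 Hz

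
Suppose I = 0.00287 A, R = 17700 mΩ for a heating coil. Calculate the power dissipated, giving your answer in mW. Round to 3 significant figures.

0.146 mW

Directly: P = I²R.
I = 0.00287 A; R = 17700 mΩ = 17.70 Ω.
P = 1.458×10^-4 W  (the unit combination reduces to kg·m²/s³ = W)
1.458×10^-4 W × (1 mW / 0.001000 W) = 0.1458 mW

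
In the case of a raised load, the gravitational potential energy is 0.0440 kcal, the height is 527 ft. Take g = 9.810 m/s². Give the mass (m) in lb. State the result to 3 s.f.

0.258 lb

Rearranging PE = m·g·h for m: m = PE/(g·h).
PE = 0.0440 kcal = 184.1 J; h = 527 ft = 160.6 m; g = 9.810 m/s².
m = 0.1168 kg
0.1168 kg × (1 lb / 0.4536 kg) = 0.2576 lb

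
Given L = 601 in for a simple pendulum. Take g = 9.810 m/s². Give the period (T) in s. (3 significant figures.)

T is given directly by: T = 2π√(L/g).
L = 601 in = 15.27 m; g = 9.810 m/s².
T = 7.838 s

7.84 s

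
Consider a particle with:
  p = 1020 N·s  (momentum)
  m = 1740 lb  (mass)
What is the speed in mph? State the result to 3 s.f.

Rearranging: v = p/m.
p = 1020 N·s = 1020 kg·m/s; m = 1740 lb = 789.3 kg.
v = 1.292 m/s
1.292 m/s × (1 mph / 0.4470 m/s) = 2.891 mph

2.89 mph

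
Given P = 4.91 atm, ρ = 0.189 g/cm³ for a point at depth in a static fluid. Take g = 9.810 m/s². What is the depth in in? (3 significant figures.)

Rearranging P = ρ·g·h for h: h = P/(ρ·g).
P = 4.91 atm = 4.975×10^5 Pa; ρ = 0.189 g/cm³ = 189.0 kg/m³; g = 9.810 m/s².
h = 268.3 m
268.3 m × (1 in / 0.02540 m) = 10564 in

10600 in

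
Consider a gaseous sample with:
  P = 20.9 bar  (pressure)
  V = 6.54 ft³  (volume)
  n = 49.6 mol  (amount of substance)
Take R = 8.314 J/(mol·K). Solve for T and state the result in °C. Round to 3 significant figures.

From the ideal-gas law: T = PV/(nR).
P = 20.9 bar = 2.090×10^6 Pa; V = 6.54 ft³ = 0.1852 m³; n = 49.6 mol; R = 8.314 J/(mol·K).
T = 938.6 K
938.6 K − 273.15 = 665.4 °C

665 °C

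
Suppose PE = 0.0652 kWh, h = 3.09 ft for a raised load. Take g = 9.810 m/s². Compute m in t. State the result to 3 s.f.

Solving PE = m·g·h for m: m = PE/(g·h).
PE = 0.0652 kWh = 2.347×10^5 J; h = 3.09 ft = 0.9418 m; g = 9.810 m/s².
m = 25404 kg
25404 kg × (1 t / 1000 kg) = 25.40 t

25.4 t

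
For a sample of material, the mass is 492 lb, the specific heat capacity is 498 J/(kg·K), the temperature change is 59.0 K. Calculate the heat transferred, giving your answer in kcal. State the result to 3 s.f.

1570 kcal

Q is given directly by: Q = mcΔT.
m = 492 lb = 223.2 kg; c = 498 J/(kg·K); ΔT = 59.0 K.
Q = 6.557×10^6 J
6.557×10^6 J × (1 kcal / 4184 J) = 1567 kcal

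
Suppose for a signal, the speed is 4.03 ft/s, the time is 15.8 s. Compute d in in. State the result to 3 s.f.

764 in

Solving v = d/t for d: d = v·t.
v = 4.03 ft/s = 1.228 m/s; t = 15.8 s.
d = 19.41 m
19.41 m × (1 in / 0.02540 m) = 764.1 in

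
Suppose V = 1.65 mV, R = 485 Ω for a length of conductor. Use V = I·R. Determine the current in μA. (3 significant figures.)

From Ohm's law: I = V/R.
V = 1.65 mV = 0.001650 V; R = 485 Ω.
I = 3.402×10^-6 A
3.402×10^-6 A × (1 μA / 1.000×10^-6 A) = 3.402 μA

3.40 μA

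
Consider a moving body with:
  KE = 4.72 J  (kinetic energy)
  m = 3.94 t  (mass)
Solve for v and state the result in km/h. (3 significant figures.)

0.176 km/h

Solving KE = ½mv² for v: v = √(2·KE/m).
KE = 4.72 J; m = 3.94 t = 3940 kg.
v = 0.04895 m/s
0.04895 m/s × (1 km/h / 0.2778 m/s) = 0.1762 km/h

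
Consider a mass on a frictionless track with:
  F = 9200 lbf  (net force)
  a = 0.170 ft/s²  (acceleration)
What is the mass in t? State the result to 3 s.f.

790 t

Rearranging F = m·a for m: m = F/a.
F = 9200 lbf = 40924 N; a = 0.170 ft/s² = 0.05182 m/s².
m = 7.898×10^5 kg
7.898×10^5 kg × (1 t / 1000 kg) = 789.8 t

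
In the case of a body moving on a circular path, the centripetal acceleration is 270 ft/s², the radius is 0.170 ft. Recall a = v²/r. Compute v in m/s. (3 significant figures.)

Rearranging: v = √(a·r).
a = 270 ft/s² = 82.30 m/s²; r = 0.170 ft = 0.05182 m.
v = 2.065 m/s

2.07 m/s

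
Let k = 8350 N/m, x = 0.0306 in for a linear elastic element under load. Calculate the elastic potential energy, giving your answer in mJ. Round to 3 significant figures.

2.52 mJ

Directly: U = ½kx².
k = 8350 N/m; x = 0.0306 in = 7.772×10^-4 m.
U = 0.002522 J  (the unit combination reduces to kg·m²/s² = J)
0.002522 J × (1 mJ / 0.001000 J) = 2.522 mJ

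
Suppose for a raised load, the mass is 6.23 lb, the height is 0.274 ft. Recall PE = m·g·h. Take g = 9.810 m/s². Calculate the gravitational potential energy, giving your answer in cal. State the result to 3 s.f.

0.553 cal

PE is given directly by: PE = mgh.
m = 6.23 lb = 2.826 kg; h = 0.274 ft = 0.08352 m; g = 9.810 m/s².
PE = 2.315 J  (the unit combination reduces to kg·m²/s² = J)
2.315 J × (1 cal / 4.184 J) = 0.5533 cal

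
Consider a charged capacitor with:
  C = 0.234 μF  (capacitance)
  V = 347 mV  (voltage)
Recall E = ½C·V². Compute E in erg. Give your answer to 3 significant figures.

0.141 erg

E is given directly by: E = ½CV².
C = 0.234 μF = 2.340×10^-7 F; V = 347 mV = 0.3470 V.
E = 1.409×10^-8 J
1.409×10^-8 J × (1 erg / 1.000×10^-7 J) = 0.1409 erg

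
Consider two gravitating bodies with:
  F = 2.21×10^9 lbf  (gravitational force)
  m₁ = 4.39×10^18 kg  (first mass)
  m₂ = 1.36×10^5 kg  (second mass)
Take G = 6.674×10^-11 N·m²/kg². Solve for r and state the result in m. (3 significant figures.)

Rearranging F = G·m₁·m₂/r² for r: r = √(G·m₁m₂/F).
F = 2.21×10^9 lbf = 9.831×10^9 N; m₁ = 4.39×10^18 kg; m₂ = 1.36×10^5 kg; G = 6.674×10^-11 N·m²/kg².
r = 63.67 m

63.7 m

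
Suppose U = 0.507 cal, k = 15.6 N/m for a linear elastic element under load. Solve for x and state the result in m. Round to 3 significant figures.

Solving U = ½k·x² for x: x = √(2U/k).
U = 0.507 cal = 2.121 J; k = 15.6 N/m.
x = 0.5215 m

0.521 m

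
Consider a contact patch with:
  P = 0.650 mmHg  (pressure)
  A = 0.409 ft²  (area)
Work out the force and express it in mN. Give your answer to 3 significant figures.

3290 mN

Rearranging: F = P·A.
P = 0.650 mmHg = 86.66 Pa; A = 0.409 ft² = 0.03800 m².
F = 3.293 N  (the unit combination reduces to kg·m/s² = N)
3.293 N × (1 mN / 0.001000 N) = 3293 mN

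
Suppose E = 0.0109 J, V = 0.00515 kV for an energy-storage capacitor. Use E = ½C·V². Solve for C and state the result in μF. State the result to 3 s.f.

Rearranging: C = 2E/V².
E = 0.0109 J; V = 0.00515 kV = 5.150 V.
C = 8.219×10^-4 F
8.219×10^-4 F × (1 μF / 1.000×10^-6 F) = 821.9 μF

822 μF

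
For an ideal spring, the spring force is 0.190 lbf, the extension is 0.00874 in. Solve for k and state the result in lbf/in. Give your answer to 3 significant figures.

Solving F = k·x for k: k = F/x.
F = 0.190 lbf = 0.8452 N; x = 0.00874 in = 2.220×10^-4 m.
k = 3807 N/m
3807 N/m × (1 lbf/in / 175.1 N/m) = 21.74 lbf/in

21.7 lbf/in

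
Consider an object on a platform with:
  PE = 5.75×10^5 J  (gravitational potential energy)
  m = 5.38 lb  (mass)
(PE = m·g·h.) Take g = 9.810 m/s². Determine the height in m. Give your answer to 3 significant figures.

24000 m

Rearranging PE = m·g·h for h: h = PE/(m·g).
PE = 5.75×10^5 J; m = 5.38 lb = 2.440 kg; g = 9.810 m/s².
h = 24019 m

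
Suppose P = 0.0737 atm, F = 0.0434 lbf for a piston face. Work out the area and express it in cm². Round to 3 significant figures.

Solving P = F/A for A: A = F/P.
P = 0.0737 atm = 7468 Pa; F = 0.0434 lbf = 0.1931 N.
A = 2.585×10^-5 m²
2.585×10^-5 m² × (1 cm² / 1.000×10^-4 m²) = 0.2585 cm²

0.259 cm²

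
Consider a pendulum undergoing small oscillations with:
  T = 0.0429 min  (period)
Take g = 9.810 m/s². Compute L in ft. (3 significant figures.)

5.40 ft

Rearranging: L = g·(T/2π)².
T = 0.0429 min = 2.574 s; g = 9.810 m/s².
L = 1.646 m
1.646 m × (1 ft / 0.3048 m) = 5.401 ft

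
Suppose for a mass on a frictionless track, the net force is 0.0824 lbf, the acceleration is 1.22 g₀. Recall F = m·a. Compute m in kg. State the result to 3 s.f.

Rearranging: m = F/a.
F = 0.0824 lbf = 0.3665 N; a = 1.22 g₀ = 11.96 m/s².
m = 0.03064 kg

0.0306 kg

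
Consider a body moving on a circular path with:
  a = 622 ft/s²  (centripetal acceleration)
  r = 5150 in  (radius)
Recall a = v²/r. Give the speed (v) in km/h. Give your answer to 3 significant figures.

567 km/h

Solving a = v²/r for v: v = √(a·r).
a = 622 ft/s² = 189.6 m/s²; r = 5150 in = 130.8 m.
v = 157.5 m/s
157.5 m/s × (1 km/h / 0.2778 m/s) = 566.9 km/h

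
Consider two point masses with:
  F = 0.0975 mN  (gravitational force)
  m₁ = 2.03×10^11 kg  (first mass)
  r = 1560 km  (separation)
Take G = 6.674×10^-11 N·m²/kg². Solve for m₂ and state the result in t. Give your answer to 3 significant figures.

From Newton's law of gravitation: m₂ = F·r²/(G·m₁).
F = 0.0975 mN = 9.750×10^-5 N; m₁ = 2.03×10^11 kg; r = 1560 km = 1.560×10^6 m; G = 6.674×10^-11 N·m²/kg².
m₂ = 1.751×10^7 kg
1.751×10^7 kg × (1 t / 1000 kg) = 17513 t

17500 t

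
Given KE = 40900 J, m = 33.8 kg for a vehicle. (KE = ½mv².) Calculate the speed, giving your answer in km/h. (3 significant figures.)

177 km/h

Rearranging KE = ½mv² for v: v = √(2·KE/m).
KE = 40900 J; m = 33.8 kg.
v = 49.19 m/s
49.19 m/s × (1 km/h / 0.2778 m/s) = 177.1 km/h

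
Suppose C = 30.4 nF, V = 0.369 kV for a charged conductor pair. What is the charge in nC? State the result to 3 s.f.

11200 nC

Rearranging: Q = CV.
C = 30.4 nF = 3.040×10^-8 F; V = 0.369 kV = 369.0 V.
Q = 1.122×10^-5 C  (the unit combination reduces to A·s = C)
1.122×10^-5 C × (1 nC / 1.000×10^-9 C) = 11218 nC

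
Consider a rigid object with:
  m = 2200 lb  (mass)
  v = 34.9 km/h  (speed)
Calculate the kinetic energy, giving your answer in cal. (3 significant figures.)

Directly: KE = ½mv².
m = 2200 lb = 997.9 kg; v = 34.9 km/h = 9.694 m/s.
KE = 46893 J
46893 J × (1 cal / 4.184 J) = 11208 cal

11200 cal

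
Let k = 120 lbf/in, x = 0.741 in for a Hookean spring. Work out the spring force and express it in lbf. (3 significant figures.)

88.9 lbf

F is given directly by: F = kx.
k = 120 lbf/in = 21015 N/m; x = 0.741 in = 0.01882 m.
F = 395.5 N  (the unit combination reduces to kg·m/s² = N)
395.5 N × (1 lbf / 4.448 N) = 88.92 lbf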